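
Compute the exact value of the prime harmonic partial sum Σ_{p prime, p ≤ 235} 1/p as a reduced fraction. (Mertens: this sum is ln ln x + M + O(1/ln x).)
Σ 1/p = 8762990377702925264993654890050782886250854676753323401606562622367345144099360398279019780479/4445236185272185438169240794291312557432222642727183809026451438704160103479600800432029464270

π(235) = 51, so the primes ≤ 235 are [2, 3, 5, 7, 11, 13, 17, 19, 23, 29, 31, 37, 41, 43, 47, 53, 59, 61, 67, 71, 73, 79, 83, 89, 97, 101, 103, 107, 109, 113, 127, 131, 137, 139, 149, 151, 157, 163, 167, 173, 179, 181, 191, 193, 197, 199, 211, 223, 227, 229, 233]. Summing 1/p over these primes: 8762990377702925264993654890050782886250854676753323401606562622367345144099360398279019780479/4445236185272185438169240794291312557432222642727183809026451438704160103479600800432029464270 ≈ 1.9713. Mertens estimate ln ln(235) + 0.2615 ≈ 1.9589.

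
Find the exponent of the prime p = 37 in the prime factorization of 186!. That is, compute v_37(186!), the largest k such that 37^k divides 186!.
v_37(186!) = 5

Legendre's formula: v_p(n!) = Σ_{k ≥ 1} ⌊n / p^k⌋. For p = 37, n = 186, the terms are:
  ⌊186/37^1⌋ = ⌊186/37⌋ = 5
(the next term ⌊186/37^2⌋ = 0, terminating the sum). Summing: v_37(186!) = 5 = 5.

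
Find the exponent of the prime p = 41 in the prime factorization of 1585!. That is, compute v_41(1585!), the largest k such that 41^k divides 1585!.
v_41(1585!) = 38

Legendre's formula: v_p(n!) = Σ_{k ≥ 1} ⌊n / p^k⌋. For p = 41, n = 1585, the terms are:
  ⌊1585/41^1⌋ = ⌊1585/41⌋ = 38
(the next term ⌊1585/41^2⌋ = 0, terminating the sum). Summing: v_41(1585!) = 38 = 38.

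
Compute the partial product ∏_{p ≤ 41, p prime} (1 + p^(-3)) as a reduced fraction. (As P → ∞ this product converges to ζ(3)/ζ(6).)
∏ = 19748514390846878817381777408/16714921165084221808965643495

The primes p ≤ 41 are [2, 3, 5, 7, 11, 13, 17, 19, 23, 29, 31, 37, 41]. For each, (1 + 1/p^3) = (p^3 + 1)/p^3. Multiplying these fractions over p ∈ [2, 3, 5, 7, 11, 13, 17, 19, 23, 29, 31, 37, 41] gives 19748514390846878817381777408/16714921165084221808965643495. (In the limit P → ∞ this tends to ζ(3)/ζ(6).)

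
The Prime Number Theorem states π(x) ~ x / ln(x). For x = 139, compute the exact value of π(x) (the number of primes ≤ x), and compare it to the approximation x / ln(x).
π(139) = 34;  x/ln(x) ≈ 28.17;  relative error ≈ 17.15%.

Directly count primes up to 139: π(139) = 34. The PNT approximation gives 139/ln(139) ≈ 139/4.93447 ≈ 28.17. Relative error (π(x) − x/ln(x)) / π(x) ≈ 17.15%; the approximation is known to undercount slightly (Li(x) is a better estimate).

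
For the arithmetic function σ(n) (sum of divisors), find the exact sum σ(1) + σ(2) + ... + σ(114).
Σ_{n ≤ 114} σ(n) = 10753

Compute σ(n) for each 1 ≤ n ≤ 114: σ(1) = 1, σ(2) = 3, σ(3) = 4, σ(4) = 7, σ(5) = 6, σ(6) = 12, σ(7) = 8, σ(8) = 15, σ(9) = 13, σ(10) = 18, σ(11) = 12, σ(12) = 28, σ(13) = 14, σ(14) = 24, σ(15) = 24, σ(16) = 31, σ(17) = 18, σ(18) = 39, σ(19) = 20, σ(20) = 42, σ(21) = 32, σ(22) = 36, σ(23) = 24, σ(24) = 60, σ(25) = 31, σ(26) = 42, σ(27) = 40, σ(28) = 56, σ(29) = 30, σ(30) = 72, σ(31) = 32, σ(32) = 63, σ(33) = 48, σ(34) = 54, σ(35) = 48, σ(36) = 91, σ(37) = 38, σ(38) = 60, σ(39) = 56, σ(40) = 90, σ(41) = 42, σ(42) = 96, σ(43) = 44, σ(44) = 84, σ(45) = 78, σ(46) = 72, σ(47) = 48, σ(48) = 124, σ(49) = 57, σ(50) = 93, σ(51) = 72, σ(52) = 98, σ(53) = 54, σ(54) = 120, σ(55) = 72, σ(56) = 120, σ(57) = 80, σ(58) = 90, σ(59) = 60, σ(60) = 168, σ(61) = 62, σ(62) = 96, σ(63) = 104, σ(64) = 127, σ(65) = 84, σ(66) = 144, σ(67) = 68, σ(68) = 126, σ(69) = 96, σ(70) = 144, σ(71) = 72, σ(72) = 195, σ(73) = 74, σ(74) = 114, σ(75) = 124, σ(76) = 140, σ(77) = 96, σ(78) = 168, σ(79) = 80, σ(80) = 186, σ(81) = 121, σ(82) = 126, σ(83) = 84, σ(84) = 224, σ(85) = 108, σ(86) = 132, σ(87) = 120, σ(88) = 180, σ(89) = 90, σ(90) = 234, σ(91) = 112, σ(92) = 168, σ(93) = 128, σ(94) = 144, σ(95) = 120, σ(96) = 252, σ(97) = 98, σ(98) = 171, σ(99) = 156, σ(100) = 217, σ(101) = 102, σ(102) = 216, σ(103) = 104, σ(104) = 210, σ(105) = 192, σ(106) = 162, σ(107) = 108, σ(108) = 280, σ(109) = 110, σ(110) = 216, σ(111) = 152, σ(112) = 248, σ(113) = 114, σ(114) = 240. Summing all 114 values: 10753. (Average order: Σ_{n ≤ x} σ(n) ~ (π²/12) x². For x = 114, (π²/12)·114² ≈ 10688.78.)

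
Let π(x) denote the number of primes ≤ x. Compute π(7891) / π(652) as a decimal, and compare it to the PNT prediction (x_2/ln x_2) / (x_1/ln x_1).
π(7891)/π(652) = 997/118 ≈ 8.4492;  PNT prediction ≈ 8.7398.

π(652) = 118 and π(7891) = 997, so π(7891)/π(652) ≈ 8.4492. The PNT-predicted ratio is (7891/ln(7891)) / (652/ln(652)) ≈ 8.7398. The two agree to within a few percent, as expected.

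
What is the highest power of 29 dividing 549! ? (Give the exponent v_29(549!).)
v_29(549!) = 18

Legendre's formula: v_p(n!) = Σ_{k ≥ 1} ⌊n / p^k⌋. For p = 29, n = 549, the terms are:
  ⌊549/29^1⌋ = ⌊549/29⌋ = 18
(the next term ⌊549/29^2⌋ = 0, terminating the sum). Summing: v_29(549!) = 18 = 18.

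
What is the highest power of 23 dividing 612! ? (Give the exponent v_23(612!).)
v_23(612!) = 27

Legendre's formula: v_p(n!) = Σ_{k ≥ 1} ⌊n / p^k⌋. For p = 23, n = 612, the terms are:
  ⌊612/23^1⌋ = ⌊612/23⌋ = 26
  ⌊612/23^2⌋ = ⌊612/529⌋ = 1
(the next term ⌊612/23^3⌋ = 0, terminating the sum). Summing: v_23(612!) = 26 + 1 = 27.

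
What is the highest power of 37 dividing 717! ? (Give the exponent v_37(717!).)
v_37(717!) = 19

Legendre's formula: v_p(n!) = Σ_{k ≥ 1} ⌊n / p^k⌋. For p = 37, n = 717, the terms are:
  ⌊717/37^1⌋ = ⌊717/37⌋ = 19
(the next term ⌊717/37^2⌋ = 0, terminating the sum). Summing: v_37(717!) = 19 = 19.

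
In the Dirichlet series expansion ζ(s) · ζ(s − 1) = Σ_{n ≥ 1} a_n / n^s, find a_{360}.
σ(360) = 1170

In the product (Σ m^0/m^s)(Σ k / k^s) = Σ (Σ_{d | n} d) / n^s, the coefficient of 1/n^s is σ(n) = Σ_{d | n} d. For n = 360, divisors are [1, 2, 3, 4, 5, 6, 8, 9, 10, 12, 15, 18, 20, 24, 30, 36, 40, 45, 60, 72, 90, 120, 180, 360]; summing: σ(360) = 1170.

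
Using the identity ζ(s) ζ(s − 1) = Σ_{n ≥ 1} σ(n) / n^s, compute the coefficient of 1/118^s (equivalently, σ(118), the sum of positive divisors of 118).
σ(118) = 180

In the product (Σ m^0/m^s)(Σ k / k^s) = Σ (Σ_{d | n} d) / n^s, the coefficient of 1/n^s is σ(n) = Σ_{d | n} d. For n = 118, divisors are [1, 2, 59, 118]; summing: σ(118) = 180.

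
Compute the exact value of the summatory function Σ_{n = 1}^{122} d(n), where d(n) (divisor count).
Σ_{n ≤ 122} d(n) = 609

Compute d(n) for each 1 ≤ n ≤ 122: d(1) = 1, d(2) = 2, d(3) = 2, d(4) = 3, d(5) = 2, d(6) = 4, d(7) = 2, d(8) = 4, d(9) = 3, d(10) = 4, d(11) = 2, d(12) = 6, d(13) = 2, d(14) = 4, d(15) = 4, d(16) = 5, d(17) = 2, d(18) = 6, d(19) = 2, d(20) = 6, d(21) = 4, d(22) = 4, d(23) = 2, d(24) = 8, d(25) = 3, d(26) = 4, d(27) = 4, d(28) = 6, d(29) = 2, d(30) = 8, d(31) = 2, d(32) = 6, d(33) = 4, d(34) = 4, d(35) = 4, d(36) = 9, d(37) = 2, d(38) = 4, d(39) = 4, d(40) = 8, d(41) = 2, d(42) = 8, d(43) = 2, d(44) = 6, d(45) = 6, d(46) = 4, d(47) = 2, d(48) = 10, d(49) = 3, d(50) = 6, d(51) = 4, d(52) = 6, d(53) = 2, d(54) = 8, d(55) = 4, d(56) = 8, d(57) = 4, d(58) = 4, d(59) = 2, d(60) = 12, d(61) = 2, d(62) = 4, d(63) = 6, d(64) = 7, d(65) = 4, d(66) = 8, d(67) = 2, d(68) = 6, d(69) = 4, d(70) = 8, d(71) = 2, d(72) = 12, d(73) = 2, d(74) = 4, d(75) = 6, d(76) = 6, d(77) = 4, d(78) = 8, d(79) = 2, d(80) = 10, d(81) = 5, d(82) = 4, d(83) = 2, d(84) = 12, d(85) = 4, d(86) = 4, d(87) = 4, d(88) = 8, d(89) = 2, d(90) = 12, d(91) = 4, d(92) = 6, d(93) = 4, d(94) = 4, d(95) = 4, d(96) = 12, d(97) = 2, d(98) = 6, d(99) = 6, d(100) = 9, d(101) = 2, d(102) = 8, d(103) = 2, d(104) = 8, d(105) = 8, d(106) = 4, d(107) = 2, d(108) = 12, d(109) = 2, d(110) = 8, d(111) = 4, d(112) = 10, d(113) = 2, d(114) = 8, d(115) = 4, d(116) = 6, d(117) = 6, d(118) = 4, d(119) = 4, d(120) = 16, d(121) = 3, d(122) = 4. Summing all 122 values: 609. (Dirichlet's divisor formula: Σ_{n ≤ x} d(n) = x ln(x) + (2γ − 1) x + O(√x). For x = 122, the asymptotic estimate is ≈ 604.93.)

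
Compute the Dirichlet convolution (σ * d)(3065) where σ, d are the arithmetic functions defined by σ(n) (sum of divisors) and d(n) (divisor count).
(σ * d)(3065) = 4928

Divisors of 3065: [1, 5, 613, 3065]. For each d | 3065:
  d = 1: σ(1) · d(3065/1) = 1 · 4 = 4
  d = 5: σ(5) · d(3065/5) = 6 · 2 = 12
  d = 613: σ(613) · d(3065/613) = 614 · 2 = 1228
  d = 3065: σ(3065) · d(3065/3065) = 3684 · 1 = 3684
Summing: (σ * d)(3065) = 4 + 12 + 1228 + 3684 = 4928.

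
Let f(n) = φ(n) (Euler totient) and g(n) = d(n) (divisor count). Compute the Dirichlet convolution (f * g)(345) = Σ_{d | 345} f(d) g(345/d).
(φ * d)(345) = 576

Divisors of 345: [1, 3, 5, 15, 23, 69, 115, 345]. For each d | 345:
  d = 1: φ(1) · d(345/1) = 1 · 8 = 8
  d = 3: φ(3) · d(345/3) = 2 · 4 = 8
  d = 5: φ(5) · d(345/5) = 4 · 4 = 16
  d = 15: φ(15) · d(345/15) = 8 · 2 = 16
  d = 23: φ(23) · d(345/23) = 22 · 4 = 88
  d = 69: φ(69) · d(345/69) = 44 · 2 = 88
  d = 115: φ(115) · d(345/115) = 88 · 2 = 176
  d = 345: φ(345) · d(345/345) = 176 · 1 = 176
Summing: (φ * d)(345) = 8 + 8 + 16 + 16 + 88 + 88 + 176 + 176 = 576.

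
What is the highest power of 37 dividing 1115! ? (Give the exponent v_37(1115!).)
v_37(1115!) = 30

Legendre's formula: v_p(n!) = Σ_{k ≥ 1} ⌊n / p^k⌋. For p = 37, n = 1115, the terms are:
  ⌊1115/37^1⌋ = ⌊1115/37⌋ = 30
(the next term ⌊1115/37^2⌋ = 0, terminating the sum). Summing: v_37(1115!) = 30 = 30.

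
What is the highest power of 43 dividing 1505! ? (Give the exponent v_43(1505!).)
v_43(1505!) = 35

Legendre's formula: v_p(n!) = Σ_{k ≥ 1} ⌊n / p^k⌋. For p = 43, n = 1505, the terms are:
  ⌊1505/43^1⌋ = ⌊1505/43⌋ = 35
(the next term ⌊1505/43^2⌋ = 0, terminating the sum). Summing: v_43(1505!) = 35 = 35.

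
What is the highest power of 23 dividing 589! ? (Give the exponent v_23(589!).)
v_23(589!) = 26

Legendre's formula: v_p(n!) = Σ_{k ≥ 1} ⌊n / p^k⌋. For p = 23, n = 589, the terms are:
  ⌊589/23^1⌋ = ⌊589/23⌋ = 25
  ⌊589/23^2⌋ = ⌊589/529⌋ = 1
(the next term ⌊589/23^3⌋ = 0, terminating the sum). Summing: v_23(589!) = 25 + 1 = 26.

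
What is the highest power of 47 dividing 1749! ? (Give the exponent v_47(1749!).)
v_47(1749!) = 37

Legendre's formula: v_p(n!) = Σ_{k ≥ 1} ⌊n / p^k⌋. For p = 47, n = 1749, the terms are:
  ⌊1749/47^1⌋ = ⌊1749/47⌋ = 37
(the next term ⌊1749/47^2⌋ = 0, terminating the sum). Summing: v_47(1749!) = 37 = 37.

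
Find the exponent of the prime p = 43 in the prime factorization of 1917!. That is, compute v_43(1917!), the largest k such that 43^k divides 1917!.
v_43(1917!) = 45

Legendre's formula: v_p(n!) = Σ_{k ≥ 1} ⌊n / p^k⌋. For p = 43, n = 1917, the terms are:
  ⌊1917/43^1⌋ = ⌊1917/43⌋ = 44
  ⌊1917/43^2⌋ = ⌊1917/1849⌋ = 1
(the next term ⌊1917/43^3⌋ = 0, terminating the sum). Summing: v_43(1917!) = 44 + 1 = 45.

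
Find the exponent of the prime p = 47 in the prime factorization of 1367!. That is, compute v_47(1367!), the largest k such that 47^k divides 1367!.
v_47(1367!) = 29

Legendre's formula: v_p(n!) = Σ_{k ≥ 1} ⌊n / p^k⌋. For p = 47, n = 1367, the terms are:
  ⌊1367/47^1⌋ = ⌊1367/47⌋ = 29
(the next term ⌊1367/47^2⌋ = 0, terminating the sum). Summing: v_47(1367!) = 29 = 29.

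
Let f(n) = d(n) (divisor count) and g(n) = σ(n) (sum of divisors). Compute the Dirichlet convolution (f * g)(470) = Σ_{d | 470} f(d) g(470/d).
(d * σ)(470) = 2000

Divisors of 470: [1, 2, 5, 10, 47, 94, 235, 470]. For each d | 470:
  d = 1: d(1) · σ(470/1) = 1 · 864 = 864
  d = 2: d(2) · σ(470/2) = 2 · 288 = 576
  d = 5: d(5) · σ(470/5) = 2 · 144 = 288
  d = 10: d(10) · σ(470/10) = 4 · 48 = 192
  d = 47: d(47) · σ(470/47) = 2 · 18 = 36
  d = 94: d(94) · σ(470/94) = 4 · 6 = 24
  d = 235: d(235) · σ(470/235) = 4 · 3 = 12
  d = 470: d(470) · σ(470/470) = 8 · 1 = 8
Summing: (d * σ)(470) = 864 + 576 + 288 + 192 + 36 + 24 + 12 + 8 = 2000.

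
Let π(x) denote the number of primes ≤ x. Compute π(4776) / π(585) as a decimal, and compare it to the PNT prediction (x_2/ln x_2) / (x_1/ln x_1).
π(4776)/π(585) = 641/106 ≈ 6.0472;  PNT prediction ≈ 6.1405.

π(585) = 106 and π(4776) = 641, so π(4776)/π(585) ≈ 6.0472. The PNT-predicted ratio is (4776/ln(4776)) / (585/ln(585)) ≈ 6.1405. The two agree to within a few percent, as expected.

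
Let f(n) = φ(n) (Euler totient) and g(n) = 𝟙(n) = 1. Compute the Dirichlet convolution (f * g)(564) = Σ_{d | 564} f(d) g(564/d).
(φ * 𝟙)(564) = 564

Divisors of 564: [1, 2, 3, 4, 6, 12, 47, 94, 141, 188, 282, 564]. For each d | 564:
  d = 1: φ(1) · 𝟙(564/1) = 1 · 1 = 1
  d = 2: φ(2) · 𝟙(564/2) = 1 · 1 = 1
  d = 3: φ(3) · 𝟙(564/3) = 2 · 1 = 2
  d = 4: φ(4) · 𝟙(564/4) = 2 · 1 = 2
  d = 6: φ(6) · 𝟙(564/6) = 2 · 1 = 2
  d = 12: φ(12) · 𝟙(564/12) = 4 · 1 = 4
  d = 47: φ(47) · 𝟙(564/47) = 46 · 1 = 46
  d = 94: φ(94) · 𝟙(564/94) = 46 · 1 = 46
  d = 141: φ(141) · 𝟙(564/141) = 92 · 1 = 92
  d = 188: φ(188) · 𝟙(564/188) = 92 · 1 = 92
  d = 282: φ(282) · 𝟙(564/282) = 92 · 1 = 92
  d = 564: φ(564) · 𝟙(564/564) = 184 · 1 = 184
Summing: (φ * 𝟙)(564) = 1 + 1 + 2 + 2 + 2 + 4 + 46 + 46 + 92 + 92 + 92 + 184 = 564.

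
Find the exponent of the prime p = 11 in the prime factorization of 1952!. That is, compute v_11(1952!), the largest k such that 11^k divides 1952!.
v_11(1952!) = 194

Legendre's formula: v_p(n!) = Σ_{k ≥ 1} ⌊n / p^k⌋. For p = 11, n = 1952, the terms are:
  ⌊1952/11^1⌋ = ⌊1952/11⌋ = 177
  ⌊1952/11^2⌋ = ⌊1952/121⌋ = 16
  ⌊1952/11^3⌋ = ⌊1952/1331⌋ = 1
(the next term ⌊1952/11^4⌋ = 0, terminating the sum). Summing: v_11(1952!) = 177 + 16 + 1 = 194.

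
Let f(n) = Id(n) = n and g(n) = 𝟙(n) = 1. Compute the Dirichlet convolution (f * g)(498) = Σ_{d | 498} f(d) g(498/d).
(Id * 𝟙)(498) = 1008

Divisors of 498: [1, 2, 3, 6, 83, 166, 249, 498]. For each d | 498:
  d = 1: Id(1) · 𝟙(498/1) = 1 · 1 = 1
  d = 2: Id(2) · 𝟙(498/2) = 2 · 1 = 2
  d = 3: Id(3) · 𝟙(498/3) = 3 · 1 = 3
  d = 6: Id(6) · 𝟙(498/6) = 6 · 1 = 6
  d = 83: Id(83) · 𝟙(498/83) = 83 · 1 = 83
  d = 166: Id(166) · 𝟙(498/166) = 166 · 1 = 166
  d = 249: Id(249) · 𝟙(498/249) = 249 · 1 = 249
  d = 498: Id(498) · 𝟙(498/498) = 498 · 1 = 498
Summing: (Id * 𝟙)(498) = 1 + 2 + 3 + 6 + 83 + 166 + 249 + 498 = 1008.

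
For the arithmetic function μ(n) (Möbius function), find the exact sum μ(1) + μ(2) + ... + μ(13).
Σ_{n ≤ 13} μ(n) = -3

Compute μ(n) for each 1 ≤ n ≤ 13: μ(1) = 1, μ(2) = -1, μ(3) = -1, μ(4) = 0, μ(5) = -1, μ(6) = 1, μ(7) = -1, μ(8) = 0, μ(9) = 0, μ(10) = 1, μ(11) = -1, μ(12) = 0, μ(13) = -1. Summing all 13 values: -3. (Mertens function M(x) = Σ_{n ≤ x} μ(n); on average M(x) should be small (PNT ⟺ M(x) = o(x)).)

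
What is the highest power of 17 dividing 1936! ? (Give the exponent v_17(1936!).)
v_17(1936!) = 119

Legendre's formula: v_p(n!) = Σ_{k ≥ 1} ⌊n / p^k⌋. For p = 17, n = 1936, the terms are:
  ⌊1936/17^1⌋ = ⌊1936/17⌋ = 113
  ⌊1936/17^2⌋ = ⌊1936/289⌋ = 6
(the next term ⌊1936/17^3⌋ = 0, terminating the sum). Summing: v_17(1936!) = 113 + 6 = 119.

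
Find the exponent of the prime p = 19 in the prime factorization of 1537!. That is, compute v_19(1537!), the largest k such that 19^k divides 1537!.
v_19(1537!) = 84

Legendre's formula: v_p(n!) = Σ_{k ≥ 1} ⌊n / p^k⌋. For p = 19, n = 1537, the terms are:
  ⌊1537/19^1⌋ = ⌊1537/19⌋ = 80
  ⌊1537/19^2⌋ = ⌊1537/361⌋ = 4
(the next term ⌊1537/19^3⌋ = 0, terminating the sum). Summing: v_19(1537!) = 80 + 4 = 84.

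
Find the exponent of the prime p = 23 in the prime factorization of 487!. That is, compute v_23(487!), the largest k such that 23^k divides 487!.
v_23(487!) = 21

Legendre's formula: v_p(n!) = Σ_{k ≥ 1} ⌊n / p^k⌋. For p = 23, n = 487, the terms are:
  ⌊487/23^1⌋ = ⌊487/23⌋ = 21
(the next term ⌊487/23^2⌋ = 0, terminating the sum). Summing: v_23(487!) = 21 = 21.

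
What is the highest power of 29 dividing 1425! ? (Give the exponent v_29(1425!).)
v_29(1425!) = 50

Legendre's formula: v_p(n!) = Σ_{k ≥ 1} ⌊n / p^k⌋. For p = 29, n = 1425, the terms are:
  ⌊1425/29^1⌋ = ⌊1425/29⌋ = 49
  ⌊1425/29^2⌋ = ⌊1425/841⌋ = 1
(the next term ⌊1425/29^3⌋ = 0, terminating the sum). Summing: v_29(1425!) = 49 + 1 = 50.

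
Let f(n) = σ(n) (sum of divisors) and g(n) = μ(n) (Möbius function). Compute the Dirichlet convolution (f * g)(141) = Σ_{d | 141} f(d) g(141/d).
(σ * μ)(141) = 141

Divisors of 141: [1, 3, 47, 141]. For each d | 141:
  d = 1: σ(1) · μ(141/1) = 1 · 1 = 1
  d = 3: σ(3) · μ(141/3) = 4 · -1 = -4
  d = 47: σ(47) · μ(141/47) = 48 · -1 = -48
  d = 141: σ(141) · μ(141/141) = 192 · 1 = 192
Summing: (σ * μ)(141) = 1 + -4 + -48 + 192 = 141.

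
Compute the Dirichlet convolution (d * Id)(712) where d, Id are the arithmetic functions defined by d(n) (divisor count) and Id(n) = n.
(d * Id)(712) = 2366

Divisors of 712: [1, 2, 4, 8, 89, 178, 356, 712]. For each d | 712:
  d = 1: d(1) · Id(712/1) = 1 · 712 = 712
  d = 2: d(2) · Id(712/2) = 2 · 356 = 712
  d = 4: d(4) · Id(712/4) = 3 · 178 = 534
  d = 8: d(8) · Id(712/8) = 4 · 89 = 356
  d = 89: d(89) · Id(712/89) = 2 · 8 = 16
  d = 178: d(178) · Id(712/178) = 4 · 4 = 16
  d = 356: d(356) · Id(712/356) = 6 · 2 = 12
  d = 712: d(712) · Id(712/712) = 8 · 1 = 8
Summing: (d * Id)(712) = 712 + 712 + 534 + 356 + 16 + 16 + 12 + 8 = 2366.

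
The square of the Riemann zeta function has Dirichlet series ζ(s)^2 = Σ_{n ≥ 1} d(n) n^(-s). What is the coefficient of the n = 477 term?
d(477) = 6

ζ(s)^2 = (Σ 1/m^s)(Σ 1/k^s). The coefficient of 1/n^s in the product is the number of ordered pairs (m, k) with mk = n, which equals d(n). For n = 477, divisors are [1, 3, 9, 53, 159, 477], so d(477) = 6.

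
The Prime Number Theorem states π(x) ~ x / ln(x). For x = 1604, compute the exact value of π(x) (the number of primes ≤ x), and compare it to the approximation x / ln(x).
π(1604) = 252;  x/ln(x) ≈ 217.34;  relative error ≈ 13.76%.

Directly count primes up to 1604: π(1604) = 252. The PNT approximation gives 1604/ln(1604) ≈ 1604/7.38026 ≈ 217.34. Relative error (π(x) − x/ln(x)) / π(x) ≈ 13.76%; the approximation is known to undercount slightly (Li(x) is a better estimate).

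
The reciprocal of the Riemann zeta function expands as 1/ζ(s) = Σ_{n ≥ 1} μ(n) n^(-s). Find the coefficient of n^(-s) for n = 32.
μ(32) = 0

Factor n = 32 = 2^5. μ(n) = 0 if any exponent ≥ 2 (not squarefree); otherwise μ(n) = (−1)^{ω(n)} where ω(n) is the number of distinct prime factors. Applying: μ(32) = 0.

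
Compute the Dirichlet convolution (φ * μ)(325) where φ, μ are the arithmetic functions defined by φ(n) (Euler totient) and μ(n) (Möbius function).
(φ * μ)(325) = 176

Divisors of 325: [1, 5, 13, 25, 65, 325]. For each d | 325:
  d = 1: φ(1) · μ(325/1) = 1 · 0 = 0
  d = 5: φ(5) · μ(325/5) = 4 · 1 = 4
  d = 13: φ(13) · μ(325/13) = 12 · 0 = 0
  d = 25: φ(25) · μ(325/25) = 20 · -1 = -20
  d = 65: φ(65) · μ(325/65) = 48 · -1 = -48
  d = 325: φ(325) · μ(325/325) = 240 · 1 = 240
Summing: (φ * μ)(325) = 0 + 4 + 0 + -20 + -48 + 240 = 176.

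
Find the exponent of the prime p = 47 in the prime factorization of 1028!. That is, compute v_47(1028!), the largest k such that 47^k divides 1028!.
v_47(1028!) = 21

Legendre's formula: v_p(n!) = Σ_{k ≥ 1} ⌊n / p^k⌋. For p = 47, n = 1028, the terms are:
  ⌊1028/47^1⌋ = ⌊1028/47⌋ = 21
(the next term ⌊1028/47^2⌋ = 0, terminating the sum). Summing: v_47(1028!) = 21 = 21.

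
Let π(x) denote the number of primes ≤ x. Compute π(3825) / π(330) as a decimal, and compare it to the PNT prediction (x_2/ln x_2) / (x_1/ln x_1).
π(3825)/π(330) = 531/66 ≈ 8.0455;  PNT prediction ≈ 8.1482.

π(330) = 66 and π(3825) = 531, so π(3825)/π(330) ≈ 8.0455. The PNT-predicted ratio is (3825/ln(3825)) / (330/ln(330)) ≈ 8.1482. The two agree to within a few percent, as expected.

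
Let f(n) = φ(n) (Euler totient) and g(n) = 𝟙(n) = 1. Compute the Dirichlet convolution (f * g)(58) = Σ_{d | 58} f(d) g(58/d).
(φ * 𝟙)(58) = 58

Divisors of 58: [1, 2, 29, 58]. For each d | 58:
  d = 1: φ(1) · 𝟙(58/1) = 1 · 1 = 1
  d = 2: φ(2) · 𝟙(58/2) = 1 · 1 = 1
  d = 29: φ(29) · 𝟙(58/29) = 28 · 1 = 28
  d = 58: φ(58) · 𝟙(58/58) = 28 · 1 = 28
Summing: (φ * 𝟙)(58) = 1 + 1 + 28 + 28 = 58.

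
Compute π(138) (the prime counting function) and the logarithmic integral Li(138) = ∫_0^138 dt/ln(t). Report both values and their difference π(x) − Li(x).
π(138) = 33;  Li(138) ≈ 38.09;  π(x) − Li(x) ≈ -5.09.

Direct count of primes ≤ 138 gives π(138) = 33. Numerical evaluation of the logarithmic integral gives Li(138) ≈ 38.09. The difference π(x) − Li(x) ≈ -5.09 is typically negative for small/moderate x (Li(x) overestimates), though Littlewood's theorem shows this sign changes infinitely often.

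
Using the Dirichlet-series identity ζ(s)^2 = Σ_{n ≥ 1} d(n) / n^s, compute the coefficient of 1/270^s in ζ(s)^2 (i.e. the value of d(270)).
d(270) = 16

ζ(s)^2 = (Σ 1/m^s)(Σ 1/k^s). The coefficient of 1/n^s in the product is the number of ordered pairs (m, k) with mk = n, which equals d(n). For n = 270, divisors are [1, 2, 3, 5, 6, 9, 10, 15, 18, 27, 30, 45, 54, 90, 135, 270], so d(270) = 16.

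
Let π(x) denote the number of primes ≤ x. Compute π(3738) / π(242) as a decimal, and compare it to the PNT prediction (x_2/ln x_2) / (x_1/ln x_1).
π(3738)/π(242) = 521/53 ≈ 9.8302;  PNT prediction ≈ 10.3064.

π(242) = 53 and π(3738) = 521, so π(3738)/π(242) ≈ 9.8302. The PNT-predicted ratio is (3738/ln(3738)) / (242/ln(242)) ≈ 10.3064. The two agree to within a few percent, as expected.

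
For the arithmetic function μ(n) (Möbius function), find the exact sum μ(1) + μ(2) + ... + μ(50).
Σ_{n ≤ 50} μ(n) = -3

Compute μ(n) for each 1 ≤ n ≤ 50: μ(1) = 1, μ(2) = -1, μ(3) = -1, μ(4) = 0, μ(5) = -1, μ(6) = 1, μ(7) = -1, μ(8) = 0, μ(9) = 0, μ(10) = 1, μ(11) = -1, μ(12) = 0, μ(13) = -1, μ(14) = 1, μ(15) = 1, μ(16) = 0, μ(17) = -1, μ(18) = 0, μ(19) = -1, μ(20) = 0, μ(21) = 1, μ(22) = 1, μ(23) = -1, μ(24) = 0, μ(25) = 0, μ(26) = 1, μ(27) = 0, μ(28) = 0, μ(29) = -1, μ(30) = -1, μ(31) = -1, μ(32) = 0, μ(33) = 1, μ(34) = 1, μ(35) = 1, μ(36) = 0, μ(37) = -1, μ(38) = 1, μ(39) = 1, μ(40) = 0, μ(41) = -1, μ(42) = -1, μ(43) = -1, μ(44) = 0, μ(45) = 0, μ(46) = 1, μ(47) = -1, μ(48) = 0, μ(49) = 0, μ(50) = 0. Summing all 50 values: -3. (Mertens function M(x) = Σ_{n ≤ x} μ(n); on average M(x) should be small (PNT ⟺ M(x) = o(x)).)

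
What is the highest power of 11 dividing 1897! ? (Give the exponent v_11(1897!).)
v_11(1897!) = 188

Legendre's formula: v_p(n!) = Σ_{k ≥ 1} ⌊n / p^k⌋. For p = 11, n = 1897, the terms are:
  ⌊1897/11^1⌋ = ⌊1897/11⌋ = 172
  ⌊1897/11^2⌋ = ⌊1897/121⌋ = 15
  ⌊1897/11^3⌋ = ⌊1897/1331⌋ = 1
(the next term ⌊1897/11^4⌋ = 0, terminating the sum). Summing: v_11(1897!) = 172 + 15 + 1 = 188.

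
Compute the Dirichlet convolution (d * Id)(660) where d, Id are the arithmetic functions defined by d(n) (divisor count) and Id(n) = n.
(d * Id)(660) = 5005

Divisors of 660: [1, 2, 3, 4, 5, 6, 10, 11, 12, 15, 20, 22, 30, 33, 44, 55, 60, 66, 110, 132, 165, 220, 330, 660]. For each d | 660:
  d = 1: d(1) · Id(660/1) = 1 · 660 = 660
  d = 2: d(2) · Id(660/2) = 2 · 330 = 660
  d = 3: d(3) · Id(660/3) = 2 · 220 = 440
  d = 4: d(4) · Id(660/4) = 3 · 165 = 495
  d = 5: d(5) · Id(660/5) = 2 · 132 = 264
  d = 6: d(6) · Id(660/6) = 4 · 110 = 440
  d = 10: d(10) · Id(660/10) = 4 · 66 = 264
  d = 11: d(11) · Id(660/11) = 2 · 60 = 120
  d = 12: d(12) · Id(660/12) = 6 · 55 = 330
  d = 15: d(15) · Id(660/15) = 4 · 44 = 176
  d = 20: d(20) · Id(660/20) = 6 · 33 = 198
  d = 22: d(22) · Id(660/22) = 4 · 30 = 120
  d = 30: d(30) · Id(660/30) = 8 · 22 = 176
  d = 33: d(33) · Id(660/33) = 4 · 20 = 80
  d = 44: d(44) · Id(660/44) = 6 · 15 = 90
  d = 55: d(55) · Id(660/55) = 4 · 12 = 48
  d = 60: d(60) · Id(660/60) = 12 · 11 = 132
  d = 66: d(66) · Id(660/66) = 8 · 10 = 80
  d = 110: d(110) · Id(660/110) = 8 · 6 = 48
  d = 132: d(132) · Id(660/132) = 12 · 5 = 60
  d = 165: d(165) · Id(660/165) = 8 · 4 = 32
  d = 220: d(220) · Id(660/220) = 12 · 3 = 36
  d = 330: d(330) · Id(660/330) = 16 · 2 = 32
  d = 660: d(660) · Id(660/660) = 24 · 1 = 24
Summing: (d * Id)(660) = 660 + 660 + 440 + 495 + 264 + 440 + 264 + 120 + 330 + 176 + 198 + 120 + 176 + 80 + 90 + 48 + 132 + 80 + 48 + 60 + 32 + 36 + 32 + 24 = 5005.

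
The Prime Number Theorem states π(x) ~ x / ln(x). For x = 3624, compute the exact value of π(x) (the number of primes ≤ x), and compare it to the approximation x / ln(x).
π(3624) = 507;  x/ln(x) ≈ 442.20;  relative error ≈ 12.78%.

Directly count primes up to 3624: π(3624) = 507. The PNT approximation gives 3624/ln(3624) ≈ 3624/8.19533 ≈ 442.20. Relative error (π(x) − x/ln(x)) / π(x) ≈ 12.78%; the approximation is known to undercount slightly (Li(x) is a better estimate).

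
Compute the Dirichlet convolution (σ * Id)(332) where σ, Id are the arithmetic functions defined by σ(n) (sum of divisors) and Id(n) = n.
(σ * Id)(332) = 2839

Divisors of 332: [1, 2, 4, 83, 166, 332]. For each d | 332:
  d = 1: σ(1) · Id(332/1) = 1 · 332 = 332
  d = 2: σ(2) · Id(332/2) = 3 · 166 = 498
  d = 4: σ(4) · Id(332/4) = 7 · 83 = 581
  d = 83: σ(83) · Id(332/83) = 84 · 4 = 336
  d = 166: σ(166) · Id(332/166) = 252 · 2 = 504
  d = 332: σ(332) · Id(332/332) = 588 · 1 = 588
Summing: (σ * Id)(332) = 332 + 498 + 581 + 336 + 504 + 588 = 2839.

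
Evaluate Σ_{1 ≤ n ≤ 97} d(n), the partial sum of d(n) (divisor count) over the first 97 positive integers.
Σ_{n ≤ 97} d(n) = 461

Compute d(n) for each 1 ≤ n ≤ 97: d(1) = 1, d(2) = 2, d(3) = 2, d(4) = 3, d(5) = 2, d(6) = 4, d(7) = 2, d(8) = 4, d(9) = 3, d(10) = 4, d(11) = 2, d(12) = 6, d(13) = 2, d(14) = 4, d(15) = 4, d(16) = 5, d(17) = 2, d(18) = 6, d(19) = 2, d(20) = 6, d(21) = 4, d(22) = 4, d(23) = 2, d(24) = 8, d(25) = 3, d(26) = 4, d(27) = 4, d(28) = 6, d(29) = 2, d(30) = 8, d(31) = 2, d(32) = 6, d(33) = 4, d(34) = 4, d(35) = 4, d(36) = 9, d(37) = 2, d(38) = 4, d(39) = 4, d(40) = 8, d(41) = 2, d(42) = 8, d(43) = 2, d(44) = 6, d(45) = 6, d(46) = 4, d(47) = 2, d(48) = 10, d(49) = 3, d(50) = 6, d(51) = 4, d(52) = 6, d(53) = 2, d(54) = 8, d(55) = 4, d(56) = 8, d(57) = 4, d(58) = 4, d(59) = 2, d(60) = 12, d(61) = 2, d(62) = 4, d(63) = 6, d(64) = 7, d(65) = 4, d(66) = 8, d(67) = 2, d(68) = 6, d(69) = 4, d(70) = 8, d(71) = 2, d(72) = 12, d(73) = 2, d(74) = 4, d(75) = 6, d(76) = 6, d(77) = 4, d(78) = 8, d(79) = 2, d(80) = 10, d(81) = 5, d(82) = 4, d(83) = 2, d(84) = 12, d(85) = 4, d(86) = 4, d(87) = 4, d(88) = 8, d(89) = 2, d(90) = 12, d(91) = 4, d(92) = 6, d(93) = 4, d(94) = 4, d(95) = 4, d(96) = 12, d(97) = 2. Summing all 97 values: 461. (Dirichlet's divisor formula: Σ_{n ≤ x} d(n) = x ln(x) + (2γ − 1) x + O(√x). For x = 97, the asymptotic estimate is ≈ 458.73.)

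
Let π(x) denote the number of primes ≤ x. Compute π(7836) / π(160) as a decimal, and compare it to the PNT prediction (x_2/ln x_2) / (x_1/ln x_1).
π(7836)/π(160) = 990/37 ≈ 26.7568;  PNT prediction ≈ 27.7206.

π(160) = 37 and π(7836) = 990, so π(7836)/π(160) ≈ 26.7568. The PNT-predicted ratio is (7836/ln(7836)) / (160/ln(160)) ≈ 27.7206. The two agree to within a few percent, as expected.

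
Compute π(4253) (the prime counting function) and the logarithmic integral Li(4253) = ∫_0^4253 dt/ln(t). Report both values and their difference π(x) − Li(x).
π(4253) = 583;  Li(4253) ≈ 595.75;  π(x) − Li(x) ≈ -12.75.

Direct count of primes ≤ 4253 gives π(4253) = 583. Numerical evaluation of the logarithmic integral gives Li(4253) ≈ 595.75. The difference π(x) − Li(x) ≈ -12.75 is typically negative for small/moderate x (Li(x) overestimates), though Littlewood's theorem shows this sign changes infinitely often.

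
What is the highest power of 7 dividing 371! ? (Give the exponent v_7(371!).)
v_7(371!) = 61

Legendre's formula: v_p(n!) = Σ_{k ≥ 1} ⌊n / p^k⌋. For p = 7, n = 371, the terms are:
  ⌊371/7^1⌋ = ⌊371/7⌋ = 53
  ⌊371/7^2⌋ = ⌊371/49⌋ = 7
  ⌊371/7^3⌋ = ⌊371/343⌋ = 1
(the next term ⌊371/7^4⌋ = 0, terminating the sum). Summing: v_7(371!) = 53 + 7 + 1 = 61.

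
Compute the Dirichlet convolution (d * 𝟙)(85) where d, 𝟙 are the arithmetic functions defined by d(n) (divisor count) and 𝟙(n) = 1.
(d * 𝟙)(85) = 9

Divisors of 85: [1, 5, 17, 85]. For each d | 85:
  d = 1: d(1) · 𝟙(85/1) = 1 · 1 = 1
  d = 5: d(5) · 𝟙(85/5) = 2 · 1 = 2
  d = 17: d(17) · 𝟙(85/17) = 2 · 1 = 2
  d = 85: d(85) · 𝟙(85/85) = 4 · 1 = 4
Summing: (d * 𝟙)(85) = 1 + 2 + 2 + 4 = 9.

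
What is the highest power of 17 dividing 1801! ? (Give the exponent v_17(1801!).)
v_17(1801!) = 111

Legendre's formula: v_p(n!) = Σ_{k ≥ 1} ⌊n / p^k⌋. For p = 17, n = 1801, the terms are:
  ⌊1801/17^1⌋ = ⌊1801/17⌋ = 105
  ⌊1801/17^2⌋ = ⌊1801/289⌋ = 6
(the next term ⌊1801/17^3⌋ = 0, terminating the sum). Summing: v_17(1801!) = 105 + 6 = 111.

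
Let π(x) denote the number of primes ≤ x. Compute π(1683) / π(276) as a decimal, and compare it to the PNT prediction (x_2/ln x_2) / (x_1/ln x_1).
π(1683)/π(276) = 263/58 ≈ 4.5345;  PNT prediction ≈ 4.6137.

π(276) = 58 and π(1683) = 263, so π(1683)/π(276) ≈ 4.5345. The PNT-predicted ratio is (1683/ln(1683)) / (276/ln(276)) ≈ 4.6137. The two agree to within a few percent, as expected.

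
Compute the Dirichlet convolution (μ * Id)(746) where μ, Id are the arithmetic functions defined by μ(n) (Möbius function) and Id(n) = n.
(μ * Id)(746) = 372

Divisors of 746: [1, 2, 373, 746]. For each d | 746:
  d = 1: μ(1) · Id(746/1) = 1 · 746 = 746
  d = 2: μ(2) · Id(746/2) = -1 · 373 = -373
  d = 373: μ(373) · Id(746/373) = -1 · 2 = -2
  d = 746: μ(746) · Id(746/746) = 1 · 1 = 1
Summing: (μ * Id)(746) = 746 + -373 + -2 + 1 = 372.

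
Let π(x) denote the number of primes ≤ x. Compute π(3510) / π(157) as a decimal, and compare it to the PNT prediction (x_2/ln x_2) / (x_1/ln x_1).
π(3510)/π(157) = 489/37 ≈ 13.2162;  PNT prediction ≈ 13.8473.

π(157) = 37 and π(3510) = 489, so π(3510)/π(157) ≈ 13.2162. The PNT-predicted ratio is (3510/ln(3510)) / (157/ln(157)) ≈ 13.8473. The two agree to within a few percent, as expected.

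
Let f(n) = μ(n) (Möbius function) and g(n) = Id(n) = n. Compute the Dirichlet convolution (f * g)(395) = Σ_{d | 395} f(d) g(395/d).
(μ * Id)(395) = 312

Divisors of 395: [1, 5, 79, 395]. For each d | 395:
  d = 1: μ(1) · Id(395/1) = 1 · 395 = 395
  d = 5: μ(5) · Id(395/5) = -1 · 79 = -79
  d = 79: μ(79) · Id(395/79) = -1 · 5 = -5
  d = 395: μ(395) · Id(395/395) = 1 · 1 = 1
Summing: (μ * Id)(395) = 395 + -79 + -5 + 1 = 312.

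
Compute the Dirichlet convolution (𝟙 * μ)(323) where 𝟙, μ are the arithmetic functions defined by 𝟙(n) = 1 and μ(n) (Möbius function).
(𝟙 * μ)(323) = 0

Divisors of 323: [1, 17, 19, 323]. For each d | 323:
  d = 1: 𝟙(1) · μ(323/1) = 1 · 1 = 1
  d = 17: 𝟙(17) · μ(323/17) = 1 · -1 = -1
  d = 19: 𝟙(19) · μ(323/19) = 1 · -1 = -1
  d = 323: 𝟙(323) · μ(323/323) = 1 · 1 = 1
Summing: (𝟙 * μ)(323) = 1 + -1 + -1 + 1 = 0.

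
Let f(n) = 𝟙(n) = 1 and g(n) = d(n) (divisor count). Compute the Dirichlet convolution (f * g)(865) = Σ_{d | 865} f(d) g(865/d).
(𝟙 * d)(865) = 9

Divisors of 865: [1, 5, 173, 865]. For each d | 865:
  d = 1: 𝟙(1) · d(865/1) = 1 · 4 = 4
  d = 5: 𝟙(5) · d(865/5) = 1 · 2 = 2
  d = 173: 𝟙(173) · d(865/173) = 1 · 2 = 2
  d = 865: 𝟙(865) · d(865/865) = 1 · 1 = 1
Summing: (𝟙 * d)(865) = 4 + 2 + 2 + 1 = 9.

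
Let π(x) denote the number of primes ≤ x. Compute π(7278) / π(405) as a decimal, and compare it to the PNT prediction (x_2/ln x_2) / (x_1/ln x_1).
π(7278)/π(405) = 928/79 ≈ 11.7468;  PNT prediction ≈ 12.1328.

π(405) = 79 and π(7278) = 928, so π(7278)/π(405) ≈ 11.7468. The PNT-predicted ratio is (7278/ln(7278)) / (405/ln(405)) ≈ 12.1328. The two agree to within a few percent, as expected.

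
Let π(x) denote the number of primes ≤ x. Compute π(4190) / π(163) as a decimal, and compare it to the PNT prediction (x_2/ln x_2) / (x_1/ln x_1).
π(4190)/π(163) = 574/38 ≈ 15.1053;  PNT prediction ≈ 15.6991.

π(163) = 38 and π(4190) = 574, so π(4190)/π(163) ≈ 15.1053. The PNT-predicted ratio is (4190/ln(4190)) / (163/ln(163)) ≈ 15.6991. The two agree to within a few percent, as expected.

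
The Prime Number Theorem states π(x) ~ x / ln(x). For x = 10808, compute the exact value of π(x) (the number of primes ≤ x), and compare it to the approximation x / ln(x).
π(10808) = 1315;  x/ln(x) ≈ 1163.65;  relative error ≈ 11.51%.

Directly count primes up to 10808: π(10808) = 1315. The PNT approximation gives 10808/ln(10808) ≈ 10808/9.28804 ≈ 1163.65. Relative error (π(x) − x/ln(x)) / π(x) ≈ 11.51%; the approximation is known to undercount slightly (Li(x) is a better estimate).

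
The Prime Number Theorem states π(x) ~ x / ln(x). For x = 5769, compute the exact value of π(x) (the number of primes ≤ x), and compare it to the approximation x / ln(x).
π(5769) = 757;  x/ln(x) ≈ 666.15;  relative error ≈ 12.00%.

Directly count primes up to 5769: π(5769) = 757. The PNT approximation gives 5769/ln(5769) ≈ 5769/8.66025 ≈ 666.15. Relative error (π(x) − x/ln(x)) / π(x) ≈ 12.00%; the approximation is known to undercount slightly (Li(x) is a better estimate).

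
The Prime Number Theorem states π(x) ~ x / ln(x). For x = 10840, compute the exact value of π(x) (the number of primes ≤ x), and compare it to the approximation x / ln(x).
π(10840) = 1317;  x/ln(x) ≈ 1166.72;  relative error ≈ 11.41%.

Directly count primes up to 10840: π(10840) = 1317. The PNT approximation gives 10840/ln(10840) ≈ 10840/9.29100 ≈ 1166.72. Relative error (π(x) − x/ln(x)) / π(x) ≈ 11.41%; the approximation is known to undercount slightly (Li(x) is a better estimate).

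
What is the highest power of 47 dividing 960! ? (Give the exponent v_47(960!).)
v_47(960!) = 20

Legendre's formula: v_p(n!) = Σ_{k ≥ 1} ⌊n / p^k⌋. For p = 47, n = 960, the terms are:
  ⌊960/47^1⌋ = ⌊960/47⌋ = 20
(the next term ⌊960/47^2⌋ = 0, terminating the sum). Summing: v_47(960!) = 20 = 20.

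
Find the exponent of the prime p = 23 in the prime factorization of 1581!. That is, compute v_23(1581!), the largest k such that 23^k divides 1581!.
v_23(1581!) = 70

Legendre's formula: v_p(n!) = Σ_{k ≥ 1} ⌊n / p^k⌋. For p = 23, n = 1581, the terms are:
  ⌊1581/23^1⌋ = ⌊1581/23⌋ = 68
  ⌊1581/23^2⌋ = ⌊1581/529⌋ = 2
(the next term ⌊1581/23^3⌋ = 0, terminating the sum). Summing: v_23(1581!) = 68 + 2 = 70.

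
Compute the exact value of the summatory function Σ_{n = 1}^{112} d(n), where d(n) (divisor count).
Σ_{n ≤ 112} d(n) = 552

Compute d(n) for each 1 ≤ n ≤ 112: d(1) = 1, d(2) = 2, d(3) = 2, d(4) = 3, d(5) = 2, d(6) = 4, d(7) = 2, d(8) = 4, d(9) = 3, d(10) = 4, d(11) = 2, d(12) = 6, d(13) = 2, d(14) = 4, d(15) = 4, d(16) = 5, d(17) = 2, d(18) = 6, d(19) = 2, d(20) = 6, d(21) = 4, d(22) = 4, d(23) = 2, d(24) = 8, d(25) = 3, d(26) = 4, d(27) = 4, d(28) = 6, d(29) = 2, d(30) = 8, d(31) = 2, d(32) = 6, d(33) = 4, d(34) = 4, d(35) = 4, d(36) = 9, d(37) = 2, d(38) = 4, d(39) = 4, d(40) = 8, d(41) = 2, d(42) = 8, d(43) = 2, d(44) = 6, d(45) = 6, d(46) = 4, d(47) = 2, d(48) = 10, d(49) = 3, d(50) = 6, d(51) = 4, d(52) = 6, d(53) = 2, d(54) = 8, d(55) = 4, d(56) = 8, d(57) = 4, d(58) = 4, d(59) = 2, d(60) = 12, d(61) = 2, d(62) = 4, d(63) = 6, d(64) = 7, d(65) = 4, d(66) = 8, d(67) = 2, d(68) = 6, d(69) = 4, d(70) = 8, d(71) = 2, d(72) = 12, d(73) = 2, d(74) = 4, d(75) = 6, d(76) = 6, d(77) = 4, d(78) = 8, d(79) = 2, d(80) = 10, d(81) = 5, d(82) = 4, d(83) = 2, d(84) = 12, d(85) = 4, d(86) = 4, d(87) = 4, d(88) = 8, d(89) = 2, d(90) = 12, d(91) = 4, d(92) = 6, d(93) = 4, d(94) = 4, d(95) = 4, d(96) = 12, d(97) = 2, d(98) = 6, d(99) = 6, d(100) = 9, d(101) = 2, d(102) = 8, d(103) = 2, d(104) = 8, d(105) = 8, d(106) = 4, d(107) = 2, d(108) = 12, d(109) = 2, d(110) = 8, d(111) = 4, d(112) = 10. Summing all 112 values: 552. (Dirichlet's divisor formula: Σ_{n ≤ x} d(n) = x ln(x) + (2γ − 1) x + O(√x). For x = 112, the asymptotic estimate is ≈ 545.77.)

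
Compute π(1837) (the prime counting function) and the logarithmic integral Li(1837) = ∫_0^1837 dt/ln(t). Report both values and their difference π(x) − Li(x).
π(1837) = 282;  Li(1837) ≈ 293.25;  π(x) − Li(x) ≈ -11.25.

Direct count of primes ≤ 1837 gives π(1837) = 282. Numerical evaluation of the logarithmic integral gives Li(1837) ≈ 293.25. The difference π(x) − Li(x) ≈ -11.25 is typically negative for small/moderate x (Li(x) overestimates), though Littlewood's theorem shows this sign changes infinitely often.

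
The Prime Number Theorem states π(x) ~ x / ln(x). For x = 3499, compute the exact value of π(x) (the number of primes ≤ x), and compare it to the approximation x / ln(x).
π(3499) = 489;  x/ln(x) ≈ 428.79;  relative error ≈ 12.31%.

Directly count primes up to 3499: π(3499) = 489. The PNT approximation gives 3499/ln(3499) ≈ 3499/8.16023 ≈ 428.79. Relative error (π(x) − x/ln(x)) / π(x) ≈ 12.31%; the approximation is known to undercount slightly (Li(x) is a better estimate).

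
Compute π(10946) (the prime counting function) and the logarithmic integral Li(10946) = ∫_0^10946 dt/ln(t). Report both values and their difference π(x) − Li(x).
π(10946) = 1329;  Li(10946) ≈ 1348.34;  π(x) − Li(x) ≈ -19.34.

Direct count of primes ≤ 10946 gives π(10946) = 1329. Numerical evaluation of the logarithmic integral gives Li(10946) ≈ 1348.34. The difference π(x) − Li(x) ≈ -19.34 is typically negative for small/moderate x (Li(x) overestimates), though Littlewood's theorem shows this sign changes infinitely often.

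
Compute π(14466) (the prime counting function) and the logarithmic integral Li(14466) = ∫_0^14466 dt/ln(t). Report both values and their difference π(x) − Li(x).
π(14466) = 1696;  Li(14466) ≈ 1720.99;  π(x) − Li(x) ≈ -24.99.

Direct count of primes ≤ 14466 gives π(14466) = 1696. Numerical evaluation of the logarithmic integral gives Li(14466) ≈ 1720.99. The difference π(x) − Li(x) ≈ -24.99 is typically negative for small/moderate x (Li(x) overestimates), though Littlewood's theorem shows this sign changes infinitely often.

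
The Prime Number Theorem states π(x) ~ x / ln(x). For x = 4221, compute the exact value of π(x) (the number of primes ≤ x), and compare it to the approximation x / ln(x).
π(4221) = 578;  x/ln(x) ≈ 505.64;  relative error ≈ 12.52%.

Directly count primes up to 4221: π(4221) = 578. The PNT approximation gives 4221/ln(4221) ≈ 4221/8.34783 ≈ 505.64. Relative error (π(x) − x/ln(x)) / π(x) ≈ 12.52%; the approximation is known to undercount slightly (Li(x) is a better estimate).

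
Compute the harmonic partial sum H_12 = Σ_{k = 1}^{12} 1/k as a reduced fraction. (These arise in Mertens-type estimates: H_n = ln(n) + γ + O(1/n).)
H_12 = 86021/27720

Direct summation: H_12 = 1 + 1/2 + ... + 1/12. The least common denominator is lcm(1, ..., 12) = 27720; over this denominator the numerator is 27720 + 13860 + 9240 + 6930 + 5544 + 4620 + 3960 + 3465 + 3080 + 2772 + 2520 + 2310 = 86021, so H_12 = 86021/27720 (already in lowest terms) ≈ 3.10321. (The PNT-adjacent estimate ln(12) + γ ≈ 3.06212 matches within O(1/n).)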